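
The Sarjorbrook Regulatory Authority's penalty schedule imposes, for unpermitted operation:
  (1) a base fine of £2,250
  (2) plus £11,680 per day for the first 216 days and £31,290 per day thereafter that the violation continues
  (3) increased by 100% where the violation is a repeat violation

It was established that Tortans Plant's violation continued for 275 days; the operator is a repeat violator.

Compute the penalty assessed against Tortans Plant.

£8,742,480

First 216 days: 216 × £11,680 = £2,522,880
Remaining days: (275 − 216) × £31,290 = £1,846,110
Per-day component: £2,522,880 + £1,846,110 = £4,368,990
Base plus per-day: £2,250 + £4,368,990 = £4,371,240
Enhancement: 100% of £4,371,240 = £4,371,240
Enhanced fine: £4,371,240 + £4,371,240 = £8,742,480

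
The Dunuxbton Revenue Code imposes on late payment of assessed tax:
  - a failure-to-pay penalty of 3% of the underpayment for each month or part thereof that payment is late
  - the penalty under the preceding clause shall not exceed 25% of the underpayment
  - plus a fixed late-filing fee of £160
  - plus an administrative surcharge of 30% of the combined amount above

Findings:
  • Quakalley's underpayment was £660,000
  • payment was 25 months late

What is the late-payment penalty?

£214,708

Accrued rate: 3% × 25 = 75%, capped at 25% → 25%
Failure-to-pay penalty: 25% of £660,000 = £165,000
Penalty before surcharge: £165,000 + £160 = £165,160
Administrative surcharge: 30% of £165,160 = £49,548
Total penalty: £165,160 + £49,548 = £214,708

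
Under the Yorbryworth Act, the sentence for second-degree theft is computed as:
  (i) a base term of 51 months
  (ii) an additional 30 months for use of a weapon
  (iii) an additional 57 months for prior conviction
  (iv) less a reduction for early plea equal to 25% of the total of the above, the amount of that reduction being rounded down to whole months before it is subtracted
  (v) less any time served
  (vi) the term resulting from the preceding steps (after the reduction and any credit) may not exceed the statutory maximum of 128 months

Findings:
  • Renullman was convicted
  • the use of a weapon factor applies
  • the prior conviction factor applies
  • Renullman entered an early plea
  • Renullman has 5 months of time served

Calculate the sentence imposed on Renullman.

Use of a weapon enhancement: +30 months
Prior conviction enhancement: +57 months
Adjusted term: 51 months + 30 months + 57 months = 138 months
Early plea reduction: 25% of 138 months = 34 months (rounded down)
After reduction: 138 − 34 = 104 months
Less time served: 104 months − 5 months = 99 months
Cap at 128 months: 99 months is within the cap, no reduction.

99 months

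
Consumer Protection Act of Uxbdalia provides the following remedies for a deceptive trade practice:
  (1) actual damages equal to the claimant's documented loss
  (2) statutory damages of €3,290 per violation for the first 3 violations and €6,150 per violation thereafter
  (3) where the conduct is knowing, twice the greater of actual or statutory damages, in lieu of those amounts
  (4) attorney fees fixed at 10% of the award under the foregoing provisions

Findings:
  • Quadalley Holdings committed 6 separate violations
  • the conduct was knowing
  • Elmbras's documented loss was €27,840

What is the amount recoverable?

€62,304

First 3 violations: 3 × €3,290 = €9,870
Remaining violations: (6 − 3) × €6,150 = €18,450
Statutory damages: €9,870 + €18,450 = €28,320
Greater of actual damages (€27,840) or statutory damages (€28,320): €28,320
Doubled: 2 × €28,320 = €56,640
Attorney fees: 10% of €56,640 = €5,664
Total recovery: €56,640 + €5,664 = €62,304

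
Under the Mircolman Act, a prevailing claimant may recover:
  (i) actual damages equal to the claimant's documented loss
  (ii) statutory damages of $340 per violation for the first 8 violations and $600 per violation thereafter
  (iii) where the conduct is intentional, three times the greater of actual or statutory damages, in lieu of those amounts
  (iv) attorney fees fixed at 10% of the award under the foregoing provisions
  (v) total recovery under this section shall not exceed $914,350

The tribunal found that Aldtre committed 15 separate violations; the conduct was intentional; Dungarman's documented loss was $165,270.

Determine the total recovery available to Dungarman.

First 8 violations: 8 × $340 = $2,720
Remaining violations: (15 − 8) × $600 = $4,200
Statutory damages: $2,720 + $4,200 = $6,920
Greater of actual damages ($165,270) or statutory damages ($6,920): $165,270
Trebled: 3 × $165,270 = $495,810
Attorney fees: 10% of $495,810 = $49,581
Total before cap: $495,810 + $49,581 = $545,391
Cap at $914,350: $545,391 is within the cap, no reduction.

$545,391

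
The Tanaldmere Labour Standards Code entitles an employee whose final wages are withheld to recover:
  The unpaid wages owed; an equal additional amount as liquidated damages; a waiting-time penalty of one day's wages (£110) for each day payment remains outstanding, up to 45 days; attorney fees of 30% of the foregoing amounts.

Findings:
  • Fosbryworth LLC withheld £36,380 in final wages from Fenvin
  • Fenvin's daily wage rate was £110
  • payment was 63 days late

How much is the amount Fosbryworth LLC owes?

Liquidated damages (equal amount): £36,380
Penalty days: min(63, 45) = 45
Waiting-time penalty: 45 × £110 = £4,950
Subtotal: £36,380 + £36,380 + £4,950 = £77,710
Attorney fees: 30% of £77,710 = £23,313
Total award: £77,710 + £23,313 = £101,023

£101,023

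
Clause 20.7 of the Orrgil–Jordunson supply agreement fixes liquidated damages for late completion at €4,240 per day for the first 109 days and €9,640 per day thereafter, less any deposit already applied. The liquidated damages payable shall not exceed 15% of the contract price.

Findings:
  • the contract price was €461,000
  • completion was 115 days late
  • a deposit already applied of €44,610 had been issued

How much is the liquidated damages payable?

€69,150

First 109 days: 109 × €4,240 = €462,160
Remaining days: (115 − 109) × €9,640 = €57,840
Accrued per-day damages: €462,160 + €57,840 = €520,000
Less deposit already applied: €520,000 − €44,610 = €475,390
Cap: 15% of €461,000 = €69,150
Cap at €69,150: €475,390 exceeds the cap → €69,150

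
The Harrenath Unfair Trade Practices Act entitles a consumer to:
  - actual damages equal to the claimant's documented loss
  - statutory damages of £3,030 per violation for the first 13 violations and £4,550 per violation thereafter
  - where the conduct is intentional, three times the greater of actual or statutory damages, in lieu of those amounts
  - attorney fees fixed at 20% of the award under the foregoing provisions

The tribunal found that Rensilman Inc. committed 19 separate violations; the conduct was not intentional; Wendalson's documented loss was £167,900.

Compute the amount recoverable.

First 13 violations: 13 × £3,030 = £39,390
Remaining violations: (19 − 13) × £4,550 = £27,300
Statutory damages: £39,390 + £27,300 = £66,690
Conduct not intentional: the in-lieu enhancement does not apply.
Actual plus statutory damages: £167,900 + £66,690 = £234,590
Attorney fees: 20% of £234,590 = £46,918
Total recovery: £234,590 + £46,918 = £281,508

£281,508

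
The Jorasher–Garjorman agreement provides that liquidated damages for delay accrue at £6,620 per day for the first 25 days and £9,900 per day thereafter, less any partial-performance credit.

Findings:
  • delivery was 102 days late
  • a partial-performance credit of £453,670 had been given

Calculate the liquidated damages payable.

First 25 days: 25 × £6,620 = £165,500
Remaining days: (102 − 25) × £9,900 = £762,300
Accrued per-day damages: £165,500 + £762,300 = £927,800
Less partial-performance credit: £927,800 − £453,670 = £474,130

£474,130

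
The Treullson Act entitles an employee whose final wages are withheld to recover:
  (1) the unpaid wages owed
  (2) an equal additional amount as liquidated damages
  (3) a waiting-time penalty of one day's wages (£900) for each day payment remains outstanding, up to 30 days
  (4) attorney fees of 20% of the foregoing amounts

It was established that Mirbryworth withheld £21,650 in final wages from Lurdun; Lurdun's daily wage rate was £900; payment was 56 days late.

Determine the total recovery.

Liquidated damages (equal amount): £21,650
Penalty days: min(56, 30) = 30
Waiting-time penalty: 30 × £900 = £27,000
Subtotal: £21,650 + £21,650 + £27,000 = £70,300
Attorney fees: 20% of £70,300 = £14,060
Total award: £70,300 + £14,060 = £84,360

Total award: £84,360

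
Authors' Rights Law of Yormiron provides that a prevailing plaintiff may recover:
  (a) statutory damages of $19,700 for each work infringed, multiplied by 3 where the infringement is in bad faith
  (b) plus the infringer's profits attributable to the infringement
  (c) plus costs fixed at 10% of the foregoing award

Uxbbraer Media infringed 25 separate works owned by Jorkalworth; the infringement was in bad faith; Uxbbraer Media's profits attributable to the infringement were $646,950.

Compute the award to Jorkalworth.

$2,336,895

Statutory damages: 25 × $19,700 = $492,500
Trebled: 3 × $492,500 = $1,477,500
Combined award: $1,477,500 + $646,950 = $2,124,450
Costs: 10% of $2,124,450 = $212,445
Award plus costs: $2,124,450 + $212,445 = $2,336,895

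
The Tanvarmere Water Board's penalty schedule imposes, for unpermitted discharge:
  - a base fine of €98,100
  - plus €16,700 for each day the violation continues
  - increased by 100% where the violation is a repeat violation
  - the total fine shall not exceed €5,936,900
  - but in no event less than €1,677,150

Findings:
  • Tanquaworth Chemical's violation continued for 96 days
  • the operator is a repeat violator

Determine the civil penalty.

€3,402,600

Per-day component: 96 × €16,700 = €1,603,200
Base plus per-day: €98,100 + €1,603,200 = €1,701,300
Enhancement: 100% of €1,701,300 = €1,701,300
Enhanced fine: €1,701,300 + €1,701,300 = €3,402,600
Cap at €5,936,900: €3,402,600 is within the cap, no reduction.
Minimum €1,677,150: €3,402,600 meets the minimum, no increase.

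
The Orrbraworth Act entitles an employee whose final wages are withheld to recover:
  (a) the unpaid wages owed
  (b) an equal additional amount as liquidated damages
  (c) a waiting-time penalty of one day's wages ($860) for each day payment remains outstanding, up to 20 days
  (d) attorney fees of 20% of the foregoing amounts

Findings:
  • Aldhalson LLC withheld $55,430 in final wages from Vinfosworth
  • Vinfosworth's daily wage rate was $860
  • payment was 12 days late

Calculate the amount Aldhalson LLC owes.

$145,416

Liquidated damages (equal amount): $55,430
Penalty days: min(12, 20) = 12
Waiting-time penalty: 12 × $860 = $10,320
Subtotal: $55,430 + $55,430 + $10,320 = $121,180
Attorney fees: 20% of $121,180 = $24,236
Total award: $121,180 + $24,236 = $145,416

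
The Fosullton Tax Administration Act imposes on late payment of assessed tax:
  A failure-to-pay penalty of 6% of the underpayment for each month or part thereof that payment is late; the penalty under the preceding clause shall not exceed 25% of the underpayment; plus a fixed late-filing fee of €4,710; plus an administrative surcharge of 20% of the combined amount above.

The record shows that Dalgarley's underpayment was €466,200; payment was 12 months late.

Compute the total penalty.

Accrued rate: 6% × 12 = 72%, capped at 25% → 25%
Failure-to-pay penalty: 25% of €466,200 = €116,550
Penalty before surcharge: €116,550 + €4,710 = €121,260
Administrative surcharge: 20% of €121,260 = €24,252
Total penalty: €121,260 + €24,252 = €145,512

€145,512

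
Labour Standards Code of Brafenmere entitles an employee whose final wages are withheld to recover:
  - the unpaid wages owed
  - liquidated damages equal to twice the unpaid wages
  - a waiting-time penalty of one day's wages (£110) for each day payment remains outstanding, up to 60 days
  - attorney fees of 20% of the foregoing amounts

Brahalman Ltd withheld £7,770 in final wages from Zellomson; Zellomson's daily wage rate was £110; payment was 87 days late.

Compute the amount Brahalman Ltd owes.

Doubled: 2 × £7,770 = £15,540
Penalty days: min(87, 60) = 60
Waiting-time penalty: 60 × £110 = £6,600
Subtotal: £7,770 + £15,540 + £6,600 = £29,910
Attorney fees: 20% of £29,910 = £5,982
Total award: £29,910 + £5,982 = £35,892

£35,892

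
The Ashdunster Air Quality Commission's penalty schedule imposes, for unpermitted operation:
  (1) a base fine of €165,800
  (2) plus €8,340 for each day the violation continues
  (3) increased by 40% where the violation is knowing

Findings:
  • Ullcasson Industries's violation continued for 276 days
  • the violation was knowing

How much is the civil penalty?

Per-day component: 276 × €8,340 = €2,301,840
Base plus per-day: €165,800 + €2,301,840 = €2,467,640
Enhancement: 40% of €2,467,640 = €987,056
Enhanced fine: €2,467,640 + €987,056 = €3,454,696

€3,454,696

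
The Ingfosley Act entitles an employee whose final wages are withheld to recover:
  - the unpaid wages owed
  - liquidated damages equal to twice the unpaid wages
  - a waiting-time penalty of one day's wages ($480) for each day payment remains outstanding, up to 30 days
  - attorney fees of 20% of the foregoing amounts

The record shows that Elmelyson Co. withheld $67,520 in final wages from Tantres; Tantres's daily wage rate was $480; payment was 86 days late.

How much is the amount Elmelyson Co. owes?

Doubled: 2 × $67,520 = $135,040
Penalty days: min(86, 30) = 30
Waiting-time penalty: 30 × $480 = $14,400
Subtotal: $67,520 + $135,040 + $14,400 = $216,960
Attorney fees: 20% of $216,960 = $43,392
Total award: $216,960 + $43,392 = $260,352

Total award: $260,352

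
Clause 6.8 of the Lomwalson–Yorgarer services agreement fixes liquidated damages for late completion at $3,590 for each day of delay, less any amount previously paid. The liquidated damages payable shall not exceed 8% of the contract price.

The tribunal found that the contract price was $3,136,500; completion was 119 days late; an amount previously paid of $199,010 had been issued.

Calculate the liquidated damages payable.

$228,200

Per-day damages: 119 × $3,590 = $427,210
Less amount previously paid: $427,210 − $199,010 = $228,200
Cap: 8% of $3,136,500 = $250,920
Cap at $250,920: $228,200 is within the cap, no reduction.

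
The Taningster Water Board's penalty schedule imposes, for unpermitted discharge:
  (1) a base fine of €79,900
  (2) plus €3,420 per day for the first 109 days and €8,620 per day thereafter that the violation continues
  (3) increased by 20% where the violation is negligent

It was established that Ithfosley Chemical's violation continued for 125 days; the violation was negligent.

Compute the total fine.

€708,720

First 109 days: 109 × €3,420 = €372,780
Remaining days: (125 − 109) × €8,620 = €137,920
Per-day component: €372,780 + €137,920 = €510,700
Base plus per-day: €79,900 + €510,700 = €590,600
Enhancement: 20% of €590,600 = €118,120
Enhanced fine: €590,600 + €118,120 = €708,720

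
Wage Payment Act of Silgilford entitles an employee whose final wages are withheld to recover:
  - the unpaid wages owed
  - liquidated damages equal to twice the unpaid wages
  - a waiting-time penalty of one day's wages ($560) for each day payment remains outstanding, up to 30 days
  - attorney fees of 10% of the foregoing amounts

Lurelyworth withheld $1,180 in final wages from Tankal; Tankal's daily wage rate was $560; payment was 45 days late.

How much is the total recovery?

Doubled: 2 × $1,180 = $2,360
Penalty days: min(45, 30) = 30
Waiting-time penalty: 30 × $560 = $16,800
Subtotal: $1,180 + $2,360 + $16,800 = $20,340
Attorney fees: 10% of $20,340 = $2,034
Total award: $20,340 + $2,034 = $22,374

$22,374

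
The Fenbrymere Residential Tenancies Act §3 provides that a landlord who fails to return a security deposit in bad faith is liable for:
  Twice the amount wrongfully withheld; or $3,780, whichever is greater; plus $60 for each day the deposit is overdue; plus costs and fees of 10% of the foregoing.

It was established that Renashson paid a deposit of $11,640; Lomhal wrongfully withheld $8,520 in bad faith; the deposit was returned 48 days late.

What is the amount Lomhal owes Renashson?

Doubled: 2 × $8,520 = $17,040
Minimum $3,780: $17,040 meets the minimum, no increase.
Late-return penalty: 48 × $60 = $2,880
Damages plus late penalty: $17,040 + $2,880 = $19,920
Costs and fees: 10% of $19,920 = $1,992
Total recovery: $19,920 + $1,992 = $21,912

$21,912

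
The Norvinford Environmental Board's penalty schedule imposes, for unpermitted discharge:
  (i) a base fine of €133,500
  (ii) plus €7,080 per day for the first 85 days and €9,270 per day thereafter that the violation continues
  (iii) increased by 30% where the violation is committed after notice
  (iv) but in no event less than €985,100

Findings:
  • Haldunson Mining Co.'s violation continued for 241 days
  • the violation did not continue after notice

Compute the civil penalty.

€2,181,420

First 85 days: 85 × €7,080 = €601,800
Remaining days: (241 − 85) × €9,270 = €1,446,120
Per-day component: €601,800 + €1,446,120 = €2,047,920
Base plus per-day: €133,500 + €2,047,920 = €2,181,420
The violation did not continue after notice: no 30% increase.
Minimum €985,100: €2,181,420 meets the minimum, no increase.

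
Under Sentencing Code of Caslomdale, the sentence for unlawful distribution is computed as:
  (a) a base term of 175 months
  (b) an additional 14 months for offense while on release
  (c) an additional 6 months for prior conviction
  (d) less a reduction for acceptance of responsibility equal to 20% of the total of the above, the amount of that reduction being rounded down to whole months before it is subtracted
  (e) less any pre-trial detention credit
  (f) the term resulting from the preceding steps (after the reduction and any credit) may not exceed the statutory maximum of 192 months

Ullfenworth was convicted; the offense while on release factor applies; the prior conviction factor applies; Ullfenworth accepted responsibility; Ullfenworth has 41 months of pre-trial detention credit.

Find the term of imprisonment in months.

Offense while on release enhancement: +14 months
Prior conviction enhancement: +6 months
Adjusted term: 175 months + 14 months + 6 months = 195 months
Acceptance of responsibility reduction: 20% of 195 months = 39 months (rounded down)
After reduction: 195 − 39 = 156 months
Less pre-trial detention credit: 156 months − 41 months = 115 months
Cap at 192 months: 115 months is within the cap, no reduction.

115 months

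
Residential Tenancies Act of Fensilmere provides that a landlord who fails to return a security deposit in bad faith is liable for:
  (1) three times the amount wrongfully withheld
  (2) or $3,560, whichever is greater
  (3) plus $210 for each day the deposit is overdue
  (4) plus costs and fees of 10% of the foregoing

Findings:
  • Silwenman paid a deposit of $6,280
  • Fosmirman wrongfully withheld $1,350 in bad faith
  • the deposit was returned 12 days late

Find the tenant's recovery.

$7,227

Trebled: 3 × $1,350 = $4,050
Minimum $3,560: $4,050 meets the minimum, no increase.
Late-return penalty: 12 × $210 = $2,520
Damages plus late penalty: $4,050 + $2,520 = $6,570
Costs and fees: 10% of $6,570 = $657
Total recovery: $6,570 + $657 = $7,227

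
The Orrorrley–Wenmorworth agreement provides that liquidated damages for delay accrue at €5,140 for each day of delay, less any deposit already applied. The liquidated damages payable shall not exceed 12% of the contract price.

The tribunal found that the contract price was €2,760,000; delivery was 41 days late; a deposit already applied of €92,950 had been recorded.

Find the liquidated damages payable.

Per-day damages: 41 × €5,140 = €210,740
Less deposit already applied: €210,740 − €92,950 = €117,790
Cap: 12% of €2,760,000 = €331,200
Cap at €331,200: €117,790 is within the cap, no reduction.

€117,790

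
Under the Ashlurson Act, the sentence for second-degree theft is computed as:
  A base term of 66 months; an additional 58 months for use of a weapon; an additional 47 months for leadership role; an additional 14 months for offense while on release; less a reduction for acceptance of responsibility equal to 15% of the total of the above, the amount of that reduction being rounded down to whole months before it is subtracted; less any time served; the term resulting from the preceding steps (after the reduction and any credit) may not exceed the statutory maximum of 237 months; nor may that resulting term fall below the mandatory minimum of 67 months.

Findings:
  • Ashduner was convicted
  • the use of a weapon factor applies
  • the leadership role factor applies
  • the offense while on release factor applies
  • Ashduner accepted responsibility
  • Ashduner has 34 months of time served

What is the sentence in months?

Use of a weapon enhancement: +58 months
Leadership role enhancement: +47 months
Offense while on release enhancement: +14 months
Adjusted term: 66 months + 58 months + 47 months + 14 months = 185 months
Acceptance of responsibility reduction: 15% of 185 months = 27 months (rounded down)
After reduction: 185 − 27 = 158 months
Less time served: 158 months − 34 months = 124 months
Cap at 237 months: 124 months is within the cap, no reduction.
Minimum 67 months: 124 months meets the minimum, no increase.

124 months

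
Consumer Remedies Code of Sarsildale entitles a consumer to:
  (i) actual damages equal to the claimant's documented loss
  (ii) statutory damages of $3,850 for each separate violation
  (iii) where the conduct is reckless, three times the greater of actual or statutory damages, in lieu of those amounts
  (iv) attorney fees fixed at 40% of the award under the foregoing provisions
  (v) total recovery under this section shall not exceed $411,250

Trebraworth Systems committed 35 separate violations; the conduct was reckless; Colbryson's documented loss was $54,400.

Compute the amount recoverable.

Total recovery: $411,250

Statutory damages: 35 × $3,850 = $134,750
Greater of actual damages ($54,400) or statutory damages ($134,750): $134,750
Trebled: 3 × $134,750 = $404,250
Attorney fees: 40% of $404,250 = $161,700
Total before cap: $404,250 + $161,700 = $565,950
Cap at $411,250: $565,950 exceeds the cap → $411,250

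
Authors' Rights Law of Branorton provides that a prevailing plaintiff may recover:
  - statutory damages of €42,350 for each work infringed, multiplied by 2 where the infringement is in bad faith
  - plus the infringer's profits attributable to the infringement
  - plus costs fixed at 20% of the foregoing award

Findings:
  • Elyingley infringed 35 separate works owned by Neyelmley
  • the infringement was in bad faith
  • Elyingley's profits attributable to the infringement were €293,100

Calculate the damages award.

€3,909,120

Statutory damages: 35 × €42,350 = €1,482,250
Doubled: 2 × €1,482,250 = €2,964,500
Combined award: €2,964,500 + €293,100 = €3,257,600
Costs: 20% of €3,257,600 = €651,520
Award plus costs: €3,257,600 + €651,520 = €3,909,120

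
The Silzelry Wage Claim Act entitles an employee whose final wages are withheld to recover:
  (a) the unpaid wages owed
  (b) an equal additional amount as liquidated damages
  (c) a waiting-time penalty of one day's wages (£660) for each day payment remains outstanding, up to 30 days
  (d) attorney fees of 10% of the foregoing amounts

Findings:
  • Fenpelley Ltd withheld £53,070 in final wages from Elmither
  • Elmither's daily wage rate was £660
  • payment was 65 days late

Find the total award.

£138,534

Liquidated damages (equal amount): £53,070
Penalty days: min(65, 30) = 30
Waiting-time penalty: 30 × £660 = £19,800
Subtotal: £53,070 + £53,070 + £19,800 = £125,940
Attorney fees: 10% of £125,940 = £12,594
Total award: £125,940 + £12,594 = £138,534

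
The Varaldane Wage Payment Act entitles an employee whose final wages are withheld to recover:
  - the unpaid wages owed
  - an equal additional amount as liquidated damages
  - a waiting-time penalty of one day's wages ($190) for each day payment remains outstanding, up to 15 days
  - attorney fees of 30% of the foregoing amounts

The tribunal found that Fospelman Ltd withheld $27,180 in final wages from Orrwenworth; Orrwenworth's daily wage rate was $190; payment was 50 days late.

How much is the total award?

Liquidated damages (equal amount): $27,180
Penalty days: min(50, 15) = 15
Waiting-time penalty: 15 × $190 = $2,850
Subtotal: $27,180 + $27,180 + $2,850 = $57,210
Attorney fees: 30% of $57,210 = $17,163
Total award: $57,210 + $17,163 = $74,373

$74,373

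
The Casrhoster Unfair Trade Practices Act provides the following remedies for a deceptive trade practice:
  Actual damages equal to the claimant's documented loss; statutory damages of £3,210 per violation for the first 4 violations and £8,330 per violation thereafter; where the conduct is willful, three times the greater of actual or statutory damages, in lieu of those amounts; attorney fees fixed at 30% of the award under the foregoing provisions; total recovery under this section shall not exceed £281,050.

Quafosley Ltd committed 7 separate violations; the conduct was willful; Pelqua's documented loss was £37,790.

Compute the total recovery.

£147,537

First 4 violations: 4 × £3,210 = £12,840
Remaining violations: (7 − 4) × £8,330 = £24,990
Statutory damages: £12,840 + £24,990 = £37,830
Greater of actual damages (£37,790) or statutory damages (£37,830): £37,830
Trebled: 3 × £37,830 = £113,490
Attorney fees: 30% of £113,490 = £34,047
Total before cap: £113,490 + £34,047 = £147,537
Cap at £281,050: £147,537 is within the cap, no reduction.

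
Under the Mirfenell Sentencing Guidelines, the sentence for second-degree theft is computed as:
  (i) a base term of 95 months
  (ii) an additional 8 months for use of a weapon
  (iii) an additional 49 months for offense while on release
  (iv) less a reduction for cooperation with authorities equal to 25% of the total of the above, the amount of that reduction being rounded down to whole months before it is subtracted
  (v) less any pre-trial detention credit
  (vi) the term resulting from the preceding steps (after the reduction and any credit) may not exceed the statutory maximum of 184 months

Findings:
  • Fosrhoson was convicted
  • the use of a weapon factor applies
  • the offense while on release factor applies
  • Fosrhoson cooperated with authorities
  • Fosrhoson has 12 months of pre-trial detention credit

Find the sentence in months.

Use of a weapon enhancement: +8 months
Offense while on release enhancement: +49 months
Adjusted term: 95 months + 8 months + 49 months = 152 months
Cooperation with authorities reduction: 25% of 152 months = 38 months (rounded down)
After reduction: 152 − 38 = 114 months
Less pre-trial detention credit: 114 months − 12 months = 102 months
Cap at 184 months: 102 months is within the cap, no reduction.

102 months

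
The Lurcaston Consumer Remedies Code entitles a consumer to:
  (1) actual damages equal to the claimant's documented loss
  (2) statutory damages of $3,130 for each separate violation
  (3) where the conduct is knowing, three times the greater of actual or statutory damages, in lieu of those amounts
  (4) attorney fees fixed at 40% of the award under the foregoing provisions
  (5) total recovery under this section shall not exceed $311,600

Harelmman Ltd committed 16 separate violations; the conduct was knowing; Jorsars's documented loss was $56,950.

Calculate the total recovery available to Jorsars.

Statutory damages: 16 × $3,130 = $50,080
Greater of actual damages ($56,950) or statutory damages ($50,080): $56,950
Trebled: 3 × $56,950 = $170,850
Attorney fees: 40% of $170,850 = $68,340
Total before cap: $170,850 + $68,340 = $239,190
Cap at $311,600: $239,190 is within the cap, no reduction.

$239,190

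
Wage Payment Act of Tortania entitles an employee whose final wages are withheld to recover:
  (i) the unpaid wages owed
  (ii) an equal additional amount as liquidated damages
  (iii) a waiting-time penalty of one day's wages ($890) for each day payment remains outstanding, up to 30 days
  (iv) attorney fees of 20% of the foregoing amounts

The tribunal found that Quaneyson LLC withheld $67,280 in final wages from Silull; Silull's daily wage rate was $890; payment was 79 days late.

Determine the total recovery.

$193,512

Liquidated damages (equal amount): $67,280
Penalty days: min(79, 30) = 30
Waiting-time penalty: 30 × $890 = $26,700
Subtotal: $67,280 + $67,280 + $26,700 = $161,260
Attorney fees: 20% of $161,260 = $32,252
Total award: $161,260 + $32,252 = $193,512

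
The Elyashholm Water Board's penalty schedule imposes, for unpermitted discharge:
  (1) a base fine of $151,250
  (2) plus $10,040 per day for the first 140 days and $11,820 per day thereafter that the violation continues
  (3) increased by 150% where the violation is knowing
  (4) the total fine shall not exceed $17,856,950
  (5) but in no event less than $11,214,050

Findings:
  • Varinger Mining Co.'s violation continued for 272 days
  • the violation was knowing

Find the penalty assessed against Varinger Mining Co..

First 140 days: 140 × $10,040 = $1,405,600
Remaining days: (272 − 140) × $11,820 = $1,560,240
Per-day component: $1,405,600 + $1,560,240 = $2,965,840
Base plus per-day: $151,250 + $2,965,840 = $3,117,090
Enhancement: 150% of $3,117,090 = $4,675,635
Enhanced fine: $3,117,090 + $4,675,635 = $7,792,725
Cap at $17,856,950: $7,792,725 is within the cap, no reduction.
Minimum $11,214,050: $7,792,725 is below the minimum → $11,214,050

Civil penalty: $11,214,050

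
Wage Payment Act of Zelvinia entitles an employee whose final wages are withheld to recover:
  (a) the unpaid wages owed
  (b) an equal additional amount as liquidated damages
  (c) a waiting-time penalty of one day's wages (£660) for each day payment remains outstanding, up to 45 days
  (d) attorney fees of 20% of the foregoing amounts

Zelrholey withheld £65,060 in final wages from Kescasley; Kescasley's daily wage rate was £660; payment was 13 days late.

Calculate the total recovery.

Liquidated damages (equal amount): £65,060
Penalty days: min(13, 45) = 13
Waiting-time penalty: 13 × £660 = £8,580
Subtotal: £65,060 + £65,060 + £8,580 = £138,700
Attorney fees: 20% of £138,700 = £27,740
Total award: £138,700 + £27,740 = £166,440

£166,440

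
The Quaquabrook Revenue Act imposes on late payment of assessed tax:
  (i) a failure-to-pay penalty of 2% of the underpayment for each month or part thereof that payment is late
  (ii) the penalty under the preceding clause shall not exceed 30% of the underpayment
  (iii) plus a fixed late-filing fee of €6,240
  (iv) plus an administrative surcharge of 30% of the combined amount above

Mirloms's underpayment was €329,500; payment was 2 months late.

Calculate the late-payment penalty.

Accrued rate: 2% × 2 = 4%, capped at 30% → 4%
Failure-to-pay penalty: 4% of €329,500 = €13,180
Penalty before surcharge: €13,180 + €6,240 = €19,420
Administrative surcharge: 30% of €19,420 = €5,826
Total penalty: €19,420 + €5,826 = €25,246

€25,246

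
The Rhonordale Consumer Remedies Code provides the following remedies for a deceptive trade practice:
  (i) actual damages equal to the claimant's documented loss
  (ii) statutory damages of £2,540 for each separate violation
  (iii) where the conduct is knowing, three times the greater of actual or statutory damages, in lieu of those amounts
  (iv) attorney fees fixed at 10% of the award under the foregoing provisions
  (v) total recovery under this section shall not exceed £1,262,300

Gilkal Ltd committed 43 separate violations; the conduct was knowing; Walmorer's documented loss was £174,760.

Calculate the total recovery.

Statutory damages: 43 × £2,540 = £109,220
Greater of actual damages (£174,760) or statutory damages (£109,220): £174,760
Trebled: 3 × £174,760 = £524,280
Attorney fees: 10% of £524,280 = £52,428
Total before cap: £524,280 + £52,428 = £576,708
Cap at £1,262,300: £576,708 is within the cap, no reduction.

£576,708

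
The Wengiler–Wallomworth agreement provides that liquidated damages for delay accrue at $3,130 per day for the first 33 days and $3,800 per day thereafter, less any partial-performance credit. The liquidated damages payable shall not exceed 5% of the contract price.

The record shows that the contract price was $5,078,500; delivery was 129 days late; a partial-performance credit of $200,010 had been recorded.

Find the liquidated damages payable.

$253,925

First 33 days: 33 × $3,130 = $103,290
Remaining days: (129 − 33) × $3,800 = $364,800
Accrued per-day damages: $103,290 + $364,800 = $468,090
Less partial-performance credit: $468,090 − $200,010 = $268,080
Cap: 5% of $5,078,500 = $253,925
Cap at $253,925: $268,080 exceeds the cap → $253,925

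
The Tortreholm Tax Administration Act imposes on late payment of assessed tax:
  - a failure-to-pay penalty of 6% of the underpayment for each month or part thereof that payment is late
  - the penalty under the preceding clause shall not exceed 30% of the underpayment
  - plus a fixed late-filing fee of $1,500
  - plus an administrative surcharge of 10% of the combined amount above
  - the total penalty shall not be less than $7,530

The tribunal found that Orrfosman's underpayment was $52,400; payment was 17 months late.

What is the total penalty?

$18,942

Accrued rate: 6% × 17 = 102%, capped at 30% → 30%
Failure-to-pay penalty: 30% of $52,400 = $15,720
Penalty before surcharge: $15,720 + $1,500 = $17,220
Administrative surcharge: 10% of $17,220 = $1,722
Total penalty: $17,220 + $1,722 = $18,942
Minimum $7,530: $18,942 meets the minimum, no increase.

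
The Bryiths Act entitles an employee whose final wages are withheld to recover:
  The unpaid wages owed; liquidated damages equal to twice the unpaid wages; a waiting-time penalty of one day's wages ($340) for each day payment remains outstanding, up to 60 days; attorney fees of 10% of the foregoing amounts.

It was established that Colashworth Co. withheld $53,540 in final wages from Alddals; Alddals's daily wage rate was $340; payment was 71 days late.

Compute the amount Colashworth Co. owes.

Total award: $199,122

Doubled: 2 × $53,540 = $107,080
Penalty days: min(71, 60) = 60
Waiting-time penalty: 60 × $340 = $20,400
Subtotal: $53,540 + $107,080 + $20,400 = $181,020
Attorney fees: 10% of $181,020 = $18,102
Total award: $181,020 + $18,102 = $199,122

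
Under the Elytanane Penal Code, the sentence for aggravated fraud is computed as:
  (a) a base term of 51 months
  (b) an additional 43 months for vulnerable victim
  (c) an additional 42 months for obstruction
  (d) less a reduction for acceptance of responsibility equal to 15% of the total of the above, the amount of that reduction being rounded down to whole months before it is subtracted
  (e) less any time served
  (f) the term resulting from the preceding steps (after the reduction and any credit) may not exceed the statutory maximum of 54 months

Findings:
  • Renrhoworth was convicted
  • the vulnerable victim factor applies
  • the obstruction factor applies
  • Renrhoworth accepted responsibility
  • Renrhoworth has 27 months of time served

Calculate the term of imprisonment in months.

Vulnerable victim enhancement: +43 months
Obstruction enhancement: +42 months
Adjusted term: 51 months + 43 months + 42 months = 136 months
Acceptance of responsibility reduction: 15% of 136 months = 20 months (rounded down)
After reduction: 136 − 20 = 116 months
Less time served: 116 months − 27 months = 89 months
Cap at 54 months: 89 months exceeds the cap → 54 months

54 months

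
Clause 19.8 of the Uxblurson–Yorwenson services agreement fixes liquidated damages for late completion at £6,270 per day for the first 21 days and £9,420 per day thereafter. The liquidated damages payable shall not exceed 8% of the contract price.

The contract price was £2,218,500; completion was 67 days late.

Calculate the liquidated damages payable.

First 21 days: 21 × £6,270 = £131,670
Remaining days: (67 − 21) × £9,420 = £433,320
Accrued per-day damages: £131,670 + £433,320 = £564,990
Cap: 8% of £2,218,500 = £177,480
Cap at £177,480: £564,990 exceeds the cap → £177,480

£177,480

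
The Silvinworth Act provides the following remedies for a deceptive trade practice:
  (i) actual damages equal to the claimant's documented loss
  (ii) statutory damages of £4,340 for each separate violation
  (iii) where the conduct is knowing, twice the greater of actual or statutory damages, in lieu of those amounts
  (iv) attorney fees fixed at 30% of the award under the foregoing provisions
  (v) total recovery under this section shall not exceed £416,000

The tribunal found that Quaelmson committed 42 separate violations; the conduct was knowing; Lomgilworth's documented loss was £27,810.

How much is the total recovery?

Statutory damages: 42 × £4,340 = £182,280
Greater of actual damages (£27,810) or statutory damages (£182,280): £182,280
Doubled: 2 × £182,280 = £364,560
Attorney fees: 30% of £364,560 = £109,368
Total before cap: £364,560 + £109,368 = £473,928
Cap at £416,000: £473,928 exceeds the cap → £416,000

£416,000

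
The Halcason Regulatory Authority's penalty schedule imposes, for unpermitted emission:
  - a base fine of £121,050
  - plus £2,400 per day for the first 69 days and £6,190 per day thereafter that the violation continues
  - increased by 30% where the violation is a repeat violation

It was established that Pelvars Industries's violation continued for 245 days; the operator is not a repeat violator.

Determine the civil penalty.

First 69 days: 69 × £2,400 = £165,600
Remaining days: (245 − 69) × £6,190 = £1,089,440
Per-day component: £165,600 + £1,089,440 = £1,255,040
Base plus per-day: £121,050 + £1,255,040 = £1,376,090
The operator is not a repeat violator: no 30% increase.

£1,376,090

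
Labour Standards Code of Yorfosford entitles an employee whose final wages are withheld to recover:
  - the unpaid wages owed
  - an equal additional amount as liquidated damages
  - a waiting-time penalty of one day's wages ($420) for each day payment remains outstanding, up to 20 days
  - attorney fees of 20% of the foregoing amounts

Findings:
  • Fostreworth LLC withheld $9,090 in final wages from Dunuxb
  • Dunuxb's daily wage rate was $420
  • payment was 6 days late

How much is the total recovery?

Liquidated damages (equal amount): $9,090
Penalty days: min(6, 20) = 6
Waiting-time penalty: 6 × $420 = $2,520
Subtotal: $9,090 + $9,090 + $2,520 = $20,700
Attorney fees: 20% of $20,700 = $4,140
Total award: $20,700 + $4,140 = $24,840

$24,840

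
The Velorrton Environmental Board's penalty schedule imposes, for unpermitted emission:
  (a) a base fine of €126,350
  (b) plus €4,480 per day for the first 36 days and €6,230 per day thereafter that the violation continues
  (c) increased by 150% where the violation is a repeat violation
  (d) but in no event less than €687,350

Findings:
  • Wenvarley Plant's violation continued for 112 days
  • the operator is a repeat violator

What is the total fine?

€1,902,775

First 36 days: 36 × €4,480 = €161,280
Remaining days: (112 − 36) × €6,230 = €473,480
Per-day component: €161,280 + €473,480 = €634,760
Base plus per-day: €126,350 + €634,760 = €761,110
Enhancement: 150% of €761,110 = €1,141,665
Enhanced fine: €761,110 + €1,141,665 = €1,902,775
Minimum €687,350: €1,902,775 meets the minimum, no increase.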